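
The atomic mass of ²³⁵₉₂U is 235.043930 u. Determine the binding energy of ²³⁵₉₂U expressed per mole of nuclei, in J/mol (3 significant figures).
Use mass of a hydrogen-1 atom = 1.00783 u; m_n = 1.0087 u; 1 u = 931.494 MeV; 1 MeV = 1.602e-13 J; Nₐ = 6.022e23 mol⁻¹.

1.73e+14 J/mol

Mass of separated nucleons = 92(1.00783) + 143(1.0087) = 92.72036 + 144.2441 = 236.96446 u
Δm = 236.96446 − 235.043930 = 1.920530 u
Converting to energy: 1.920530 u × 931.494 MeV/u = 1788.96 MeV
Per nucleus in joules: 1788.96 MeV × 1.602e-13 J/MeV = 2.8659e-10 J
Per mole: 2.8659e-10 J × 6.022e23 mol⁻¹ = 1.7258e+14 J/mol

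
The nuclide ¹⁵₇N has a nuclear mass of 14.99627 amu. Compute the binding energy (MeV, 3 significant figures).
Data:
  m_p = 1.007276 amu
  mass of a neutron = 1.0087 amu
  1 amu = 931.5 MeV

116 MeV

The nucleus contains 7 protons and 15 − 7 = 8 neutrons.
Total constituent mass: 7 × 1.007276 + 8 × 1.0087 = 15.120532 amu
The mass defect is 15.120532 − 14.99627 = 0.124262 amu.
Converting to energy: 0.124262 amu × 931.5 MeV/amu = 115.750 MeV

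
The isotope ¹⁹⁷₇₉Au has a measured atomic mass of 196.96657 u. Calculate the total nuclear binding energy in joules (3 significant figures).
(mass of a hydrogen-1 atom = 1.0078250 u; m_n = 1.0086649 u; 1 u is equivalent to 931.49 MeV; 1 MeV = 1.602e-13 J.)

2.50e-10 J

The nucleus contains 79 protons and 197 − 79 = 118 neutrons.
Total constituent mass: 79 × 1.0078250 + 118 × 1.0086649 = 198.6406332 u
Mass defect Δm = 198.6406332 − 196.96657 = 1.6740632 u
Converting to energy: 1.6740632 u × 931.49 MeV/u = 1559.37 MeV
In joules: 1559.37 MeV × 1.602e-13 J/MeV = 2.4981e-10 J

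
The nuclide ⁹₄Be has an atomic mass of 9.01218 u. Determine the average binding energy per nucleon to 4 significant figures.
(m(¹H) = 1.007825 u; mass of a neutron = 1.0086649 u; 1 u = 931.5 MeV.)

6.463 MeV/nucleon

The nucleus contains 4 protons and 9 − 4 = 5 neutrons.
Σm = 4·m(¹H) + 5·m_n = 4.031300 + 5.0433245 = 9.0746245 u
The mass defect is 9.0746245 − 9.01218 = 0.0624445 u.
Converting to energy: 0.0624445 u × 931.5 MeV/u = 58.1671 MeV
Dividing by A = 9 gives 6.463 MeV per nucleon.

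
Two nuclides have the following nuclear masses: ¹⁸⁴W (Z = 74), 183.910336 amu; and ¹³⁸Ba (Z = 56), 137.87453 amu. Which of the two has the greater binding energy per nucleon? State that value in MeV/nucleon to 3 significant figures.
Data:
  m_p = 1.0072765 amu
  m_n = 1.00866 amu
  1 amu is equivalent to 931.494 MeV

¹³⁸Ba; 8.39 MeV/nucleon

¹⁸⁴W: Σm = 74(1.0072765) + 110(1.00866) = 185.4910610 amu; Δm = 1.5807250 amu; E_B = 1472.4 MeV; E_B/A = 8.002 MeV
¹³⁸Ba: Σm = 56(1.0072765) + 82(1.00866) = 139.1176040 amu; Δm = 1.2430740 amu; E_B = 1157.9 MeV; E_B/A = 8.391 MeV
¹³⁸Ba has the higher binding energy per nucleon, so it is the more tightly bound nucleus.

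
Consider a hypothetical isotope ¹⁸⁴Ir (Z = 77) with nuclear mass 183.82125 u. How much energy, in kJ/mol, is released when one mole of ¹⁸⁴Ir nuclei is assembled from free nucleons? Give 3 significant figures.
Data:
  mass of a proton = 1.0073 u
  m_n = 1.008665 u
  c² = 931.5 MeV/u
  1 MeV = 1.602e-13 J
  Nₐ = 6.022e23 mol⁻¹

1.50e+11 kJ/mol

Total constituent mass: 77 × 1.0073 + 107 × 1.008665 = 185.489255 u
Δm = 185.489255 − 183.82125 = 1.668005 u
E_B = 1.668005 × 931.5 = 1553.75 MeV
Per nucleus in joules: 1553.75 MeV × 1.602e-13 J/MeV = 2.4891e-10 J
Per mole: 2.4891e-10 J × 6.022e23 mol⁻¹ = 1.4989e+14 J/mol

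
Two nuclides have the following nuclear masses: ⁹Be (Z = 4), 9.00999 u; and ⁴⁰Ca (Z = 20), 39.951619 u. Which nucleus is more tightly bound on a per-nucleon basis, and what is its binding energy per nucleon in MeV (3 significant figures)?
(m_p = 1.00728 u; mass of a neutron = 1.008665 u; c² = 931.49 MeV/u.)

⁹Be: Σm = 4(1.00728) + 5(1.008665) = 9.072445 u; Δm = 0.062455 u; E_B = 58.176 MeV; E_B/A = 6.464 MeV
⁴⁰Ca: Σm = 20(1.00728) + 20(1.008665) = 40.318900 u; Δm = 0.367281 u; E_B = 342.12 MeV; E_B/A = 8.553 MeV
⁴⁰Ca has the higher binding energy per nucleon, so it is the more tightly bound nucleus.

⁴⁰Ca; 8.55 MeV/nucleon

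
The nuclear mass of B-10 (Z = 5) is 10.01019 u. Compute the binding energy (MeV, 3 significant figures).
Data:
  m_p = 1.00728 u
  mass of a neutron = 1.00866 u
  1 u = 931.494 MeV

64.7 MeV

Z = 5, so N = A − Z = 10 − 5 = 5.
Mass of separated nucleons = 5(1.00728) + 5(1.00866) = 5.03640 + 5.04330 = 10.07970 u
The mass defect is 10.07970 − 10.01019 = 0.06951 u.
Converting to energy: 0.06951 u × 931.494 MeV/u = 64.7481 MeV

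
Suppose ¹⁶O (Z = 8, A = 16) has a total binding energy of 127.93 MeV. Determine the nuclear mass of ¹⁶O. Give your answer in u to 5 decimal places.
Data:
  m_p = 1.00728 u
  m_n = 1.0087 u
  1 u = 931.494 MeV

Mass defect = 127.93 MeV / (931.494 MeV/u) = 0.1373385 u
Constituent mass = 8(1.00728) + 8(1.0087) = 16.12784 u
Nuclear mass = 16.12784 − 0.1373385 = 15.9905015 u ≈ 15.99050 u (to 5 decimal places)

15.99050 u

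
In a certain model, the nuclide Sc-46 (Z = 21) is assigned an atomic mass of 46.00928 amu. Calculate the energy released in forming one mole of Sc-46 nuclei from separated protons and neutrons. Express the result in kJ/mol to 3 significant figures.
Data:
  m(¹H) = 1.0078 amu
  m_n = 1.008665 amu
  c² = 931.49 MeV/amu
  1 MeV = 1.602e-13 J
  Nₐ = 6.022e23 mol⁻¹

3.34e+10 kJ/mol

Σm = 21·m(¹H) + 25·m_n = 21.1638 + 25.216625 = 46.380425 amu
Mass defect Δm = 46.380425 − 46.00928 = 0.371145 amu
Binding energy = Δm·c² = 0.371145 × 931.49 MeV/amu = 345.718 MeV
Per nucleus in joules: 345.718 MeV × 1.602e-13 J/MeV = 5.5384e-11 J
Per mole: 5.5384e-11 J × 6.022e23 mol⁻¹ = 3.3352e+13 J/mol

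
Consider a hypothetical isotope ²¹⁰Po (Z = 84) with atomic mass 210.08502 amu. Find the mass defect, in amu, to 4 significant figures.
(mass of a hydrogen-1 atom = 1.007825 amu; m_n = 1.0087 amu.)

The nucleus contains 84 protons and 210 − 84 = 126 neutrons.
Σm = 84·m(¹H) + 126·m_n = 84.657300 + 127.0962 = 211.753500 amu
Mass defect Δm = 211.753500 − 210.08502 = 1.668480 amu

1.668 amu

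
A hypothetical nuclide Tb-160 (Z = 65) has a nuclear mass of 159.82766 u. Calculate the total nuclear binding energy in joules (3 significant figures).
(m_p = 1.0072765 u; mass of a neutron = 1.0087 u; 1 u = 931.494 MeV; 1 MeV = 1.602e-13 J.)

2.20e-10 J

With 65 protons and 95 neutrons (A = 160):
Total constituent mass: 65 × 1.0072765 + 95 × 1.0087 = 161.2994725 u
Δm = 161.2994725 − 159.82766 = 1.4718125 u
Converting to energy: 1.4718125 u × 931.494 MeV/u = 1370.98 MeV
In joules: 1370.98 MeV × 1.602e-13 J/MeV = 2.1963e-10 J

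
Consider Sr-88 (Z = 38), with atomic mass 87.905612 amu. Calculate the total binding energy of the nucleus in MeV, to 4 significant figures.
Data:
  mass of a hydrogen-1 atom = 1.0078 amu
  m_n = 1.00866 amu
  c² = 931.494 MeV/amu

Z = 38, so N = A − Z = 88 − 38 = 50.
Σm = 38·m(¹H) + 50·m_n = 38.2964 + 50.43300 = 88.72940 amu
Mass defect Δm = 88.72940 − 87.905612 = 0.823788 amu
Binding energy = Δm·c² = 0.823788 × 931.494 MeV/amu = 767.354 MeV

767.4 MeV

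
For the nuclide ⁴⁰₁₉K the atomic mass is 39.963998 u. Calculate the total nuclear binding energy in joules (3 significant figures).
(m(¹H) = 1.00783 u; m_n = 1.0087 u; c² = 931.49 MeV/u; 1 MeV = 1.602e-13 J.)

5.48e-11 J

Mass of separated nucleons = 19(1.00783) + 21(1.0087) = 19.14877 + 21.1827 = 40.33147 u
Δm = 40.33147 − 39.963998 = 0.367472 u
Converting to energy: 0.367472 u × 931.49 MeV/u = 342.296 MeV
In joules: 342.296 MeV × 1.602e-13 J/MeV = 5.4836e-11 J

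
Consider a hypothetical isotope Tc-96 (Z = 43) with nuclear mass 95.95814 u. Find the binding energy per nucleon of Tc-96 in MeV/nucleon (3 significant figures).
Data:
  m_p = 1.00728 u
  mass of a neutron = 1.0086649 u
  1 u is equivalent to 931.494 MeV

7.90 MeV/nucleon

Total constituent mass: 43 × 1.00728 + 53 × 1.0086649 = 96.7722797 u
Mass defect Δm = 96.7722797 − 95.95814 = 0.8141397 u
Converting to energy: 0.8141397 u × 931.494 MeV/u = 758.366 MeV
Dividing by A = 96 gives 7.900 MeV per nucleon.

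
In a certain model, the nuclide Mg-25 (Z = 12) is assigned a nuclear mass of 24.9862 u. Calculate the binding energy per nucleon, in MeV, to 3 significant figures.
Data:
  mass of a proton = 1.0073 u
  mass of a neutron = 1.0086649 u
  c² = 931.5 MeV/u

Mass of separated nucleons = 12(1.0073) + 13(1.0086649) = 12.0876 + 13.1126437 = 25.2002437 u
Δm = 25.2002437 − 24.9862 = 0.2140437 u
E_B = 0.2140437 × 931.5 = 199.382 MeV
Per nucleon: 199.382 / 25 = 7.975 MeV

7.98 MeV/nucleon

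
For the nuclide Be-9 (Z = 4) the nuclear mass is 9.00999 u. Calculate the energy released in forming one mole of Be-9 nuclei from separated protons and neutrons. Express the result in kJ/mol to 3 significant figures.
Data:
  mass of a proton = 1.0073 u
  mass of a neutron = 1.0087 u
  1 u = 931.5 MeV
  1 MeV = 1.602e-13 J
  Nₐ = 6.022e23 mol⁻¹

The nucleus contains 4 protons and 9 − 4 = 5 neutrons.
Total constituent mass: 4 × 1.0073 + 5 × 1.0087 = 9.0727 u
Mass defect Δm = 9.0727 − 9.00999 = 0.06271 u
Converting to energy: 0.06271 u × 931.5 MeV/u = 58.4144 MeV
Per nucleus in joules: 58.4144 MeV × 1.602e-13 J/MeV = 9.3580e-12 J
Per mole: 9.3580e-12 J × 6.022e23 mol⁻¹ = 5.6354e+12 J/mol

5.64e+09 kJ/mol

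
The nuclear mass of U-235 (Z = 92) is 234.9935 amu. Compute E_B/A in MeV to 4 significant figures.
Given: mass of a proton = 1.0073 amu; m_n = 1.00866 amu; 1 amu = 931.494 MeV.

7.597 MeV/nucleon

Mass of separated nucleons = 92(1.0073) + 143(1.00866) = 92.6716 + 144.23838 = 236.90998 amu
Δm = 236.90998 − 234.9935 = 1.91648 amu
Converting to energy: 1.91648 amu × 931.494 MeV/amu = 1785.19 MeV
BE/A = 1785.19 MeV / 235 = 7.597 MeV/nucleon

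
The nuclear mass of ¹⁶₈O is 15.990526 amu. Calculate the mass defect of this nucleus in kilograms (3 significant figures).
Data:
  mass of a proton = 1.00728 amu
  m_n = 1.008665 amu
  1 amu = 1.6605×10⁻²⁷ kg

Mass of separated nucleons = 8(1.00728) + 8(1.008665) = 8.05824 + 8.069320 = 16.127560 amu
Δm = 16.127560 − 15.990526 = 0.137034 amu
In SI units: 0.137034 amu × 1.6605×10⁻²⁷ kg/amu = 2.2754e-28 kg

2.28e-28 kg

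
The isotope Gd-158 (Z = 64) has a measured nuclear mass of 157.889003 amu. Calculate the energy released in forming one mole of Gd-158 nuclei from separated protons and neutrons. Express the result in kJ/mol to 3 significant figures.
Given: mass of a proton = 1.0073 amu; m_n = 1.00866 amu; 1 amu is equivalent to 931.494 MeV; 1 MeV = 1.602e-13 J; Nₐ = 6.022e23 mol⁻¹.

Mass of separated nucleons = 64(1.0073) + 94(1.00866) = 64.4672 + 94.81404 = 159.28124 amu
Mass defect Δm = 159.28124 − 157.889003 = 1.392237 amu
Binding energy = Δm·c² = 1.392237 × 931.494 MeV/amu = 1296.86 MeV
Per nucleus in joules: 1296.86 MeV × 1.602e-13 J/MeV = 2.0776e-10 J
Per mole: 2.0776e-10 J × 6.022e23 mol⁻¹ = 1.2511e+14 J/mol

1.25e+11 kJ/mol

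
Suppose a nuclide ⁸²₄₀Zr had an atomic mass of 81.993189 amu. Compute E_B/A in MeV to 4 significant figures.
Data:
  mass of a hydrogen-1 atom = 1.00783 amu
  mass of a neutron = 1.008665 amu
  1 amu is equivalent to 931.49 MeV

7.769 MeV/nucleon

Z = 40, so N = A − Z = 82 − 40 = 42.
Total constituent mass: 40 × 1.00783 + 42 × 1.008665 = 82.677130 amu
Δm = 82.677130 − 81.993189 = 0.683941 amu
Binding energy = Δm·c² = 0.683941 × 931.49 MeV/amu = 637.084 MeV
Per nucleon: 637.084 / 82 = 7.769 MeV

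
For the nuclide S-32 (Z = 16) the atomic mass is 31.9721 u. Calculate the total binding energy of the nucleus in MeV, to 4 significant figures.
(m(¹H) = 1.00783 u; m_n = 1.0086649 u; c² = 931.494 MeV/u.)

271.8 MeV

Total constituent mass: 16 × 1.00783 + 16 × 1.0086649 = 32.2639184 u
Δm = 32.2639184 − 31.9721 = 0.2918184 u
Binding energy = Δm·c² = 0.2918184 × 931.494 MeV/u = 271.827 MeV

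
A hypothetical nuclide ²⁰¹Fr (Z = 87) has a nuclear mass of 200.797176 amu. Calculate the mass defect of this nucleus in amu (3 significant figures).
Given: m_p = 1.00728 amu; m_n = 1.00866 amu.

Σm = 87·m_p + 114·m_n = 87.63336 + 114.98724 = 202.62060 amu
Δm = 202.62060 − 200.797176 = 1.823424 amu

1.82 amu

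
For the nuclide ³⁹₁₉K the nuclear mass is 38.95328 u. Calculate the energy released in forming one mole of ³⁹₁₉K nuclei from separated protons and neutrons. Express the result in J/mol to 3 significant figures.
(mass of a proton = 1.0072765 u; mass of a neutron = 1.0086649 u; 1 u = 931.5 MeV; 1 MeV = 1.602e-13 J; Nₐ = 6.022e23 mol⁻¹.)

3.22e+13 J/mol

Σm = 19·m_p + 20·m_n = 19.1382535 + 20.1732980 = 39.3115515 u
Δm = 39.3115515 − 38.95328 = 0.3582715 u
Binding energy = Δm·c² = 0.3582715 × 931.5 MeV/u = 333.730 MeV
Per nucleus in joules: 333.730 MeV × 1.602e-13 J/MeV = 5.3464e-11 J
Per mole: 5.3464e-11 J × 6.022e23 mol⁻¹ = 3.2196e+13 J/mol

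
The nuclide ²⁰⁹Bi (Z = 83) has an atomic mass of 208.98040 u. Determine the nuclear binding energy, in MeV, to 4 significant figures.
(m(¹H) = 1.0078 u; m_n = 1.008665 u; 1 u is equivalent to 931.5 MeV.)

Total constituent mass: 83 × 1.0078 + 126 × 1.008665 = 210.739190 u
Δm = 210.739190 − 208.98040 = 1.758790 u
E_B = 1.758790 × 931.5 = 1638.31 MeV

1638 MeV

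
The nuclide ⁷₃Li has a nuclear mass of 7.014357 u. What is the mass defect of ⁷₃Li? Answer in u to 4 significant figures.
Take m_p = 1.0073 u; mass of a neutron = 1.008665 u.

Total constituent mass: 3 × 1.0073 + 4 × 1.008665 = 7.056560 u
Mass defect Δm = 7.056560 − 7.014357 = 0.042203 u

0.04220 u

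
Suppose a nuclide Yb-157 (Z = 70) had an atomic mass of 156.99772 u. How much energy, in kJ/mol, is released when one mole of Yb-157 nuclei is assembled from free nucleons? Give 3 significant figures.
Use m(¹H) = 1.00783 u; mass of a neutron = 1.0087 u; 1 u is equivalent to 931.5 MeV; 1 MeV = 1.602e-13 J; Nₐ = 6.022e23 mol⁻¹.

1.17e+11 kJ/mol

Mass of separated nucleons = 70(1.00783) + 87(1.0087) = 70.54810 + 87.7569 = 158.30500 u
Δm = 158.30500 − 156.99772 = 1.30728 u
E_B = 1.30728 × 931.5 = 1217.73 MeV
Per nucleus in joules: 1217.73 MeV × 1.602e-13 J/MeV = 1.9508e-10 J
Per mole: 1.9508e-10 J × 6.022e23 mol⁻¹ = 1.1748e+14 J/mol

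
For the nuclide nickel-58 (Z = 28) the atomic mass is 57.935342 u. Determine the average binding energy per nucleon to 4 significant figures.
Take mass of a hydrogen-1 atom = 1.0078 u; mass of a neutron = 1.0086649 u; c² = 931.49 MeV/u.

Mass of separated nucleons = 28(1.0078) + 30(1.0086649) = 28.2184 + 30.2599470 = 58.4783470 u
Δm = 58.4783470 − 57.935342 = 0.5430050 u
Binding energy = Δm·c² = 0.5430050 × 931.49 MeV/u = 505.804 MeV
Per nucleon: 505.804 / 58 = 8.721 MeV

8.721 MeV/nucleon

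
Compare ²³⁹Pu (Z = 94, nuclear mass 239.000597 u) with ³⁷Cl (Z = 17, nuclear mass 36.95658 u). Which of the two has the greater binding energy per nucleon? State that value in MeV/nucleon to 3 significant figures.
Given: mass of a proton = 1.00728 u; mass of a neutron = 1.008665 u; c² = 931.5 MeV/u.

³⁷Cl; 8.57 MeV/nucleon

²³⁹Pu: Σm = 94(1.00728) + 145(1.008665) = 240.940745 u; Δm = 1.940148 u; E_B = 1807.2 MeV; E_B/A = 7.562 MeV
³⁷Cl: Σm = 17(1.00728) + 20(1.008665) = 37.297060 u; Δm = 0.340480 u; E_B = 317.16 MeV; E_B/A = 8.572 MeV
³⁷Cl has the higher binding energy per nucleon, so it is the more tightly bound nucleus.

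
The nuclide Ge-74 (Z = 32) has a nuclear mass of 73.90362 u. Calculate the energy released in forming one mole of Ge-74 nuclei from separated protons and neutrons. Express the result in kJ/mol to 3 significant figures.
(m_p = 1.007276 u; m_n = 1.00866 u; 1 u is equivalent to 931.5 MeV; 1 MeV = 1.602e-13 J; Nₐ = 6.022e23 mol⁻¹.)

6.23e+10 kJ/mol

The nucleus contains 32 protons and 74 − 32 = 42 neutrons.
Σm = 32·m_p + 42·m_n = 32.232832 + 42.36372 = 74.596552 u
The mass defect is 74.596552 − 73.90362 = 0.692932 u.
Converting to energy: 0.692932 u × 931.5 MeV/u = 645.466 MeV
Per nucleus in joules: 645.466 MeV × 1.602e-13 J/MeV = 1.0340e-10 J
Per mole: 1.0340e-10 J × 6.022e23 mol⁻¹ = 6.2267e+13 J/mol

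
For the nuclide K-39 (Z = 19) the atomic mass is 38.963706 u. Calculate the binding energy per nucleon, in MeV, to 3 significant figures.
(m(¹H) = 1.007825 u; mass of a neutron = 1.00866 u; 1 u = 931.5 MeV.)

With 19 protons and 20 neutrons (A = 39):
Σm = 19·m(¹H) + 20·m_n = 19.148675 + 20.17320 = 39.321875 u
Mass defect Δm = 39.321875 − 38.963706 = 0.358169 u
Converting to energy: 0.358169 u × 931.5 MeV/u = 333.634 MeV
Per nucleon: 333.634 / 39 = 8.5547 MeV

8.55 MeV/nucleon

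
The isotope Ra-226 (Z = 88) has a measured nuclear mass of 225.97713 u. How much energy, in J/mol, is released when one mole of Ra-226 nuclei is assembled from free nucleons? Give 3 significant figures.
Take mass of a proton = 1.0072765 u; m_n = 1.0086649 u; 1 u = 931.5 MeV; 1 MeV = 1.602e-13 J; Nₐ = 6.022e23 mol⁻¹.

1.67e+14 J/mol

The nucleus contains 88 protons and 226 − 88 = 138 neutrons.
Mass of separated nucleons = 88(1.0072765) + 138(1.0086649) = 88.6403320 + 139.1957562 = 227.8360882 u
Mass defect Δm = 227.8360882 − 225.97713 = 1.8589582 u
Binding energy = Δm·c² = 1.8589582 × 931.5 MeV/u = 1731.62 MeV
Per nucleus in joules: 1731.62 MeV × 1.602e-13 J/MeV = 2.7741e-10 J
Per mole: 2.7741e-10 J × 6.022e23 mol⁻¹ = 1.6706e+14 J/mol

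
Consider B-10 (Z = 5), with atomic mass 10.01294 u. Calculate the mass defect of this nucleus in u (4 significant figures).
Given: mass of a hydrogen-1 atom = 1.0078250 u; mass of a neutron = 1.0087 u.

0.06969 u

Mass of separated nucleons = 5(1.0078250) + 5(1.0087) = 5.0391250 + 5.0435 = 10.0826250 u
Δm = 10.0826250 − 10.01294 = 0.0696850 u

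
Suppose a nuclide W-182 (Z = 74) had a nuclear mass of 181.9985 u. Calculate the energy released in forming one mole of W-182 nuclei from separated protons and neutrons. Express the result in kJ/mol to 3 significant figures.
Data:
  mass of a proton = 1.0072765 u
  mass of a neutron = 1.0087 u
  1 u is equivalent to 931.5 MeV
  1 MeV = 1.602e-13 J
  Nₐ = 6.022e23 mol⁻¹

Mass of separated nucleons = 74(1.0072765) + 108(1.0087) = 74.5384610 + 108.9396 = 183.4780610 u
Δm = 183.4780610 − 181.9985 = 1.4795610 u
E_B = 1.4795610 × 931.5 = 1378.21 MeV
Per nucleus in joules: 1378.21 MeV × 1.602e-13 J/MeV = 2.2079e-10 J
Per mole: 2.2079e-10 J × 6.022e23 mol⁻¹ = 1.3296e+14 J/mol

1.33e+11 kJ/mol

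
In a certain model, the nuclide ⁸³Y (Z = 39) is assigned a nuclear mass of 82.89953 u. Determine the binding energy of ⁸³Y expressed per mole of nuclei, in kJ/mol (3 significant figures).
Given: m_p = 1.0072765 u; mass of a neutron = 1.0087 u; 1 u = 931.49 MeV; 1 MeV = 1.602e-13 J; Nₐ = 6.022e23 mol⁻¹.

Total constituent mass: 39 × 1.0072765 + 44 × 1.0087 = 83.6665835 u
Δm = 83.6665835 − 82.89953 = 0.7670535 u
Binding energy = Δm·c² = 0.7670535 × 931.49 MeV/u = 714.503 MeV
Per nucleus in joules: 714.503 MeV × 1.602e-13 J/MeV = 1.1446e-10 J
Per mole: 1.1446e-10 J × 6.022e23 mol⁻¹ = 6.8928e+13 J/mol

6.89e+10 kJ/mol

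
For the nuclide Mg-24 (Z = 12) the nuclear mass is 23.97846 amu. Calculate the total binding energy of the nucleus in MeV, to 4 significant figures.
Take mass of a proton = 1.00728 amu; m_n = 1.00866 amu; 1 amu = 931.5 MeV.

The nucleus contains 12 protons and 24 − 12 = 12 neutrons.
Mass of separated nucleons = 12(1.00728) + 12(1.00866) = 12.08736 + 12.10392 = 24.19128 amu
The mass defect is 24.19128 − 23.97846 = 0.21282 amu.
Converting to energy: 0.21282 amu × 931.5 MeV/amu = 198.242 MeV

198.2 MeV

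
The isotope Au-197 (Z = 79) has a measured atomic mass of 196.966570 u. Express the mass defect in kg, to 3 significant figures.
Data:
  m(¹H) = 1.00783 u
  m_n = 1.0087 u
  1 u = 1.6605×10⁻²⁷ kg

2.79e-27 kg

Z = 79, so N = A − Z = 197 − 79 = 118.
Mass of separated nucleons = 79(1.00783) + 118(1.0087) = 79.61857 + 119.0266 = 198.64517 u
Δm = 198.64517 − 196.966570 = 1.678600 u
In SI units: 1.678600 u × 1.6605×10⁻²⁷ kg/u = 2.7873e-27 kg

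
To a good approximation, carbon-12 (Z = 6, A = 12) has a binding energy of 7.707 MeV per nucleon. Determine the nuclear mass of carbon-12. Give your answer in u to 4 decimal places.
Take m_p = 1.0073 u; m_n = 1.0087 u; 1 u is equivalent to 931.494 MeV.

Total binding energy = 12 × 7.707 = 92.484 MeV
Mass defect = 92.484 MeV / (931.494 MeV/u) = 0.099286 u
Constituent mass = 6(1.0073) + 6(1.0087) = 12.0960 u
Nuclear mass = 12.0960 − 0.099286 = 11.996714 u ≈ 11.9967 u (to 4 decimal places)

11.9967 u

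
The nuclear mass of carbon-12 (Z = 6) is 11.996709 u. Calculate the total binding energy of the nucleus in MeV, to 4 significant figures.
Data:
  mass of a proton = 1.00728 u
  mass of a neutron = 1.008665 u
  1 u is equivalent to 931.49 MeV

92.18 MeV

Z = 6, so N = A − Z = 12 − 6 = 6.
Total constituent mass: 6 × 1.00728 + 6 × 1.008665 = 12.095670 u
The mass defect is 12.095670 − 11.996709 = 0.098961 u.
Converting to energy: 0.098961 u × 931.49 MeV/u = 92.1812 MeV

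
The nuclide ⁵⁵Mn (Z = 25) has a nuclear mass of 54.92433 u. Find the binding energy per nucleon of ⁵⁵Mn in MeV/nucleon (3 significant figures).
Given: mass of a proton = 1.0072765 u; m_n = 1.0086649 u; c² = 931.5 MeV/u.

8.77 MeV/nucleon

Total constituent mass: 25 × 1.0072765 + 30 × 1.0086649 = 55.4418595 u
Δm = 55.4418595 − 54.92433 = 0.5175295 u
Binding energy = Δm·c² = 0.5175295 × 931.5 MeV/u = 482.079 MeV
Dividing by A = 55 gives 8.765 MeV per nucleon.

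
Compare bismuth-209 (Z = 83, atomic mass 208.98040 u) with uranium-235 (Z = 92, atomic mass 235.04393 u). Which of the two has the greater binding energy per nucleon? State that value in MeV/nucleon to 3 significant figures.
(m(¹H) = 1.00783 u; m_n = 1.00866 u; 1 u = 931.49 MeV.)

bismuth-209; 7.85 MeV/nucleon

bismuth-209: Σm = 83(1.00783) + 126(1.00866) = 210.74105 u; Δm = 1.76065 u; E_B = 1640.0 MeV; E_B/A = 7.847 MeV
uranium-235: Σm = 92(1.00783) + 143(1.00866) = 236.95874 u; Δm = 1.91481 u; E_B = 1783.6 MeV; E_B/A = 7.590 MeV
bismuth-209 has the higher binding energy per nucleon, so it is the more tightly bound nucleus.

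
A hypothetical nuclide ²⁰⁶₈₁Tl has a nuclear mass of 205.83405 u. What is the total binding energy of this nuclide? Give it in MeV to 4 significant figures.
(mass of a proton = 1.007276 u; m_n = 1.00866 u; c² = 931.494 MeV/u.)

Mass of separated nucleons = 81(1.007276) + 125(1.00866) = 81.589356 + 126.08250 = 207.671856 u
Mass defect Δm = 207.671856 − 205.83405 = 1.837806 u
E_B = 1.837806 × 931.494 = 1711.91 MeV

1712 MeV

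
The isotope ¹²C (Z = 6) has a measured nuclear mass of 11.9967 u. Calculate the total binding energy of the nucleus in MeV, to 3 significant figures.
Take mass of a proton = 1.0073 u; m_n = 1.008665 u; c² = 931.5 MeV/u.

92.3 MeV

With 6 protons and 6 neutrons (A = 12):
Mass of separated nucleons = 6(1.0073) + 6(1.008665) = 6.0438 + 6.051990 = 12.095790 u
Mass defect Δm = 12.095790 − 11.9967 = 0.099090 u
Converting to energy: 0.099090 u × 931.5 MeV/u = 92.3023 MeV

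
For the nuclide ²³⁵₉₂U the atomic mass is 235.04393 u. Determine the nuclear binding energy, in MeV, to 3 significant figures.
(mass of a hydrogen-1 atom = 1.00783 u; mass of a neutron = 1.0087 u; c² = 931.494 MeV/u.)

The nucleus contains 92 protons and 235 − 92 = 143 neutrons.
Mass of separated nucleons = 92(1.00783) + 143(1.0087) = 92.72036 + 144.2441 = 236.96446 u
Δm = 236.96446 − 235.04393 = 1.92053 u
Binding energy = Δm·c² = 1.92053 × 931.494 MeV/u = 1788.96 MeV

1790 MeV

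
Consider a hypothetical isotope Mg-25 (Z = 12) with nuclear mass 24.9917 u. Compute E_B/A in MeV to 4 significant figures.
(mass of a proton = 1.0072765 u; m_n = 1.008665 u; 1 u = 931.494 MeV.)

7.760 MeV/nucleon

Z = 12, so N = A − Z = 25 − 12 = 13.
Mass of separated nucleons = 12(1.0072765) + 13(1.008665) = 12.0873180 + 13.112645 = 25.1999630 u
Δm = 25.1999630 − 24.9917 = 0.2082630 u
E_B = 0.2082630 × 931.494 = 193.996 MeV
BE/A = 193.996 MeV / 25 = 7.760 MeV/nucleon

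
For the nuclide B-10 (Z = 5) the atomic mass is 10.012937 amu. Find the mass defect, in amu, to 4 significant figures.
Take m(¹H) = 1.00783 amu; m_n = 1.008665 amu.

0.06954 amu

With 5 protons and 5 neutrons (A = 10):
Σm = 5·m(¹H) + 5·m_n = 5.03915 + 5.043325 = 10.082475 amu
The mass defect is 10.082475 − 10.012937 = 0.069538 amu.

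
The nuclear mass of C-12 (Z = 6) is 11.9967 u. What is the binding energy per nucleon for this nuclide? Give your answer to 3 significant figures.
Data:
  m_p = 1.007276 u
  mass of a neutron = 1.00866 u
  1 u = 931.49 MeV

Total constituent mass: 6 × 1.007276 + 6 × 1.00866 = 12.095616 u
The mass defect is 12.095616 − 11.9967 = 0.098916 u.
Binding energy = Δm·c² = 0.098916 × 931.49 MeV/u = 92.1393 MeV
Dividing by A = 12 gives 7.678 MeV per nucleon.

7.68 MeV/nucleon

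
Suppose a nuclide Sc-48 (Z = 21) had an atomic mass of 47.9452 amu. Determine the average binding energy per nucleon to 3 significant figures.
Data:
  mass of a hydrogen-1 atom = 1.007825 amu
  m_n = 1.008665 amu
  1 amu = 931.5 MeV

8.79 MeV/nucleon

With 21 protons and 27 neutrons (A = 48):
Σm = 21·m(¹H) + 27·m_n = 21.164325 + 27.233955 = 48.398280 amu
Δm = 48.398280 − 47.9452 = 0.453080 amu
E_B = 0.453080 × 931.5 = 422.044 MeV
BE/A = 422.044 MeV / 48 = 8.793 MeV/nucleon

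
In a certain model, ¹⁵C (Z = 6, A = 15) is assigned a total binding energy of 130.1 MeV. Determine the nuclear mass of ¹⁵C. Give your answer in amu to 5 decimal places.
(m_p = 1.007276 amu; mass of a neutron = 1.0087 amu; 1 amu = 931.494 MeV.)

14.98229 amu

Mass defect = 130.1 MeV / (931.494 MeV/amu) = 0.1396681 amu
Constituent mass = 6(1.007276) + 9(1.0087) = 15.121956 amu
Nuclear mass = 15.121956 − 0.1396681 = 14.9822879 amu ≈ 14.98229 amu (to 5 decimal places)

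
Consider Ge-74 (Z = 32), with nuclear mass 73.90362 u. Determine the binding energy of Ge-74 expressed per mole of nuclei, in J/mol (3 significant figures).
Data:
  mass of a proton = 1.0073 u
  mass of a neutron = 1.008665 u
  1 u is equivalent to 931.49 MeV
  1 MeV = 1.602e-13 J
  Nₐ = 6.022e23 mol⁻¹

6.24e+13 J/mol

The nucleus contains 32 protons and 74 − 32 = 42 neutrons.
Mass of separated nucleons = 32(1.0073) + 42(1.008665) = 32.2336 + 42.363930 = 74.597530 u
Mass defect Δm = 74.597530 − 73.90362 = 0.693910 u
E_B = 0.693910 × 931.49 = 646.370 MeV
Per nucleus in joules: 646.370 MeV × 1.602e-13 J/MeV = 1.0355e-10 J
Per mole: 1.0355e-10 J × 6.022e23 mol⁻¹ = 6.2358e+13 J/mol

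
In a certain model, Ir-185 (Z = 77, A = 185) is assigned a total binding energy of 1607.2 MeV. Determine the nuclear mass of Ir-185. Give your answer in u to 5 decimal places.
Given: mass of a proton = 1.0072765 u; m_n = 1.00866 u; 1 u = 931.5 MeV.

184.77018 u

Mass defect = 1607.2 MeV / (931.5 MeV/u) = 1.7253892 u
Constituent mass = 77(1.0072765) + 108(1.00866) = 186.4955705 u
Nuclear mass = 186.4955705 − 1.7253892 = 184.7701813 u ≈ 184.77018 u (to 5 decimal places)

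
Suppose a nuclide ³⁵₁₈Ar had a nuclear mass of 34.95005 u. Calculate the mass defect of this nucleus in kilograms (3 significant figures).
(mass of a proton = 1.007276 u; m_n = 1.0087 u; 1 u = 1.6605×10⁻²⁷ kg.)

5.46e-28 kg

The nucleus contains 18 protons and 35 − 18 = 17 neutrons.
Σm = 18·m_p + 17·m_n = 18.130968 + 17.1479 = 35.278868 u
Δm = 35.278868 − 34.95005 = 0.328818 u
In SI units: 0.328818 u × 1.6605×10⁻²⁷ kg/u = 5.4600e-28 kg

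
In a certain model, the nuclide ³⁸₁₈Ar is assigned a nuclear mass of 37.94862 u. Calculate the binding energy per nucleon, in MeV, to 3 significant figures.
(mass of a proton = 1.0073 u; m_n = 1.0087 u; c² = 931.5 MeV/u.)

Mass of separated nucleons = 18(1.0073) + 20(1.0087) = 18.1314 + 20.1740 = 38.3054 u
The mass defect is 38.3054 − 37.94862 = 0.35678 u.
Binding energy = Δm·c² = 0.35678 × 931.5 MeV/u = 332.341 MeV
Dividing by A = 38 gives 8.746 MeV per nucleon.

8.75 MeV/nucleon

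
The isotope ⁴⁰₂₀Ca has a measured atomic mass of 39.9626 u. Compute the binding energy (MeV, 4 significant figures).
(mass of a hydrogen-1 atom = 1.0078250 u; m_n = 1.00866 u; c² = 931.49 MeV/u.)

With 20 protons and 20 neutrons (A = 40):
Σm = 20·m(¹H) + 20·m_n = 20.1565000 + 20.17320 = 40.3297000 u
The mass defect is 40.3297000 − 39.9626 = 0.3671000 u.
Converting to energy: 0.3671000 u × 931.49 MeV/u = 341.94998 MeV

341.9 MeV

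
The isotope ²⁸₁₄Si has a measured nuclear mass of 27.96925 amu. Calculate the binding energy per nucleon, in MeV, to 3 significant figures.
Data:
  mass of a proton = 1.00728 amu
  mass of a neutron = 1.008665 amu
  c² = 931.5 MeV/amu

Mass of separated nucleons = 14(1.00728) + 14(1.008665) = 14.10192 + 14.121310 = 28.223230 amu
Δm = 28.223230 − 27.96925 = 0.253980 amu
Binding energy = Δm·c² = 0.253980 × 931.5 MeV/amu = 236.582 MeV
Per nucleon: 236.582 / 28 = 8.449 MeV

8.45 MeV/nucleon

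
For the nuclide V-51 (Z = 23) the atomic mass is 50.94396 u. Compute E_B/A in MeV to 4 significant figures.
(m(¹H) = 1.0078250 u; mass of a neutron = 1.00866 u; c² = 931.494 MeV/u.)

8.740 MeV/nucleon

The nucleus contains 23 protons and 51 − 23 = 28 neutrons.
Mass of separated nucleons = 23(1.0078250) + 28(1.00866) = 23.1799750 + 28.24248 = 51.4224550 u
Δm = 51.4224550 − 50.94396 = 0.4784950 u
Converting to energy: 0.4784950 u × 931.494 MeV/u = 445.715 MeV
Dividing by A = 51 gives 8.740 MeV per nucleon.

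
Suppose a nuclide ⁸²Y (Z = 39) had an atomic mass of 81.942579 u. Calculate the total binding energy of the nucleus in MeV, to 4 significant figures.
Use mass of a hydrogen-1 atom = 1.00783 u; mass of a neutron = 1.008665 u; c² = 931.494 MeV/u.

685.0 MeV

The nucleus contains 39 protons and 82 − 39 = 43 neutrons.
Mass of separated nucleons = 39(1.00783) + 43(1.008665) = 39.30537 + 43.372595 = 82.677965 u
Δm = 82.677965 − 81.942579 = 0.735386 u
E_B = 0.735386 × 931.494 = 685.008 MeV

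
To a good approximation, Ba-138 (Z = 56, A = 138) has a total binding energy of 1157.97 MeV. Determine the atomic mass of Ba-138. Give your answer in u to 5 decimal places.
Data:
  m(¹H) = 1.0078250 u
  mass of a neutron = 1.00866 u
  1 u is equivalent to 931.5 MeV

Mass defect = 1157.97 MeV / (931.5 MeV/u) = 1.2431240 u
Constituent mass = 56(1.0078250) + 82(1.00866) = 139.1483200 u
Atomic mass = 139.1483200 − 1.2431240 = 137.9051960 u ≈ 137.90520 u (to 5 decimal places)

137.90520 u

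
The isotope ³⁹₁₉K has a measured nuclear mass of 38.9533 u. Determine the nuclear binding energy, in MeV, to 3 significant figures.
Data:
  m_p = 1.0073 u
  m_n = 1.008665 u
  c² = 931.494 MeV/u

334 MeV

Total constituent mass: 19 × 1.0073 + 20 × 1.008665 = 39.312000 u
The mass defect is 39.312000 − 38.9533 = 0.358700 u.
Binding energy = Δm·c² = 0.358700 × 931.494 MeV/u = 334.127 MeV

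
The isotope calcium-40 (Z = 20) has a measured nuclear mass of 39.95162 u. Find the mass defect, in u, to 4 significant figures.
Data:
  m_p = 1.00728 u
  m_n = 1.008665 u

0.3673 u

The nucleus contains 20 protons and 40 − 20 = 20 neutrons.
Σm = 20·m_p + 20·m_n = 20.14560 + 20.173300 = 40.318900 u
Mass defect Δm = 40.318900 − 39.95162 = 0.367280 u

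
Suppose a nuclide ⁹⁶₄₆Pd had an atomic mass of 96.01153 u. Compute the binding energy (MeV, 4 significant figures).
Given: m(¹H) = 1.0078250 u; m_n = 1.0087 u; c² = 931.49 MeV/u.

729.7 MeV

Z = 46, so N = A − Z = 96 − 46 = 50.
Σm = 46·m(¹H) + 50·m_n = 46.3599500 + 50.4350 = 96.7949500 u
Δm = 96.7949500 − 96.01153 = 0.7834200 u
E_B = 0.7834200 × 931.49 = 729.748 MeV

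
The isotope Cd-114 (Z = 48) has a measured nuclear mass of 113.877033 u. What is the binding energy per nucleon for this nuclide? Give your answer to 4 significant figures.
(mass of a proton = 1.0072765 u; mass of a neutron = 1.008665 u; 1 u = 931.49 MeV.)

8.532 MeV/nucleon

Mass of separated nucleons = 48(1.0072765) + 66(1.008665) = 48.3492720 + 66.571890 = 114.9211620 u
The mass defect is 114.9211620 − 113.877033 = 1.0441290 u.
Converting to energy: 1.0441290 u × 931.49 MeV/u = 972.596 MeV
Per nucleon: 972.596 / 114 = 8.532 MeV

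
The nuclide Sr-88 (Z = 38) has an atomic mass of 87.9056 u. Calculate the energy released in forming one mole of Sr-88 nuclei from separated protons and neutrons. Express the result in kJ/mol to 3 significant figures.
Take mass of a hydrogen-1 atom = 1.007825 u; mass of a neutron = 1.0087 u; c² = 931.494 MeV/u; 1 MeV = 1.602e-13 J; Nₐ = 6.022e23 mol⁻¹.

Z = 38, so N = A − Z = 88 − 38 = 50.
Mass of separated nucleons = 38(1.007825) + 50(1.0087) = 38.297350 + 50.4350 = 88.732350 u
Mass defect Δm = 88.732350 − 87.9056 = 0.826750 u
Binding energy = Δm·c² = 0.826750 × 931.494 MeV/u = 770.113 MeV
Per nucleus in joules: 770.113 MeV × 1.602e-13 J/MeV = 1.2337e-10 J
Per mole: 1.2337e-10 J × 6.022e23 mol⁻¹ = 7.4293e+13 J/mol

7.43e+10 kJ/mol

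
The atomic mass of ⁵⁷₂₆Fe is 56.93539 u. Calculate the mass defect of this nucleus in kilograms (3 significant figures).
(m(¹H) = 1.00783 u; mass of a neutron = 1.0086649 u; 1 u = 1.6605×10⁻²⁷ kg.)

8.91e-28 kg

The nucleus contains 26 protons and 57 − 26 = 31 neutrons.
Σm = 26·m(¹H) + 31·m_n = 26.20358 + 31.2686119 = 57.4721919 u
The mass defect is 57.4721919 − 56.93539 = 0.5368019 u.
In SI units: 0.5368019 u × 1.6605×10⁻²⁷ kg/u = 8.9136e-28 kg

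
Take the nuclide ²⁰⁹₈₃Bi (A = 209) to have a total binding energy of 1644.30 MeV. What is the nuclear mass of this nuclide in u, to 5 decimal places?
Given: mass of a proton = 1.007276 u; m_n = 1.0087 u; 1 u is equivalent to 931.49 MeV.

208.93487 u

Mass defect = 1644.30 MeV / (931.49 MeV/u) = 1.7652363 u
Constituent mass = 83(1.007276) + 126(1.0087) = 210.700108 u
Nuclear mass = 210.700108 − 1.7652363 = 208.9348717 u ≈ 208.93487 u (to 5 decimal places)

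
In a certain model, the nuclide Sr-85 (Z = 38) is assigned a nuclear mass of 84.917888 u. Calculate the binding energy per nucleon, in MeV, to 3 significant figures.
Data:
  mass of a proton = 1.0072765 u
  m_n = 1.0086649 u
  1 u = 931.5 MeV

8.39 MeV/nucleon

Z = 38, so N = A − Z = 85 − 38 = 47.
Total constituent mass: 38 × 1.0072765 + 47 × 1.0086649 = 85.6837573 u
Δm = 85.6837573 − 84.917888 = 0.7658693 u
Binding energy = Δm·c² = 0.7658693 × 931.5 MeV/u = 713.407 MeV
Per nucleon: 713.407 / 85 = 8.393 MeV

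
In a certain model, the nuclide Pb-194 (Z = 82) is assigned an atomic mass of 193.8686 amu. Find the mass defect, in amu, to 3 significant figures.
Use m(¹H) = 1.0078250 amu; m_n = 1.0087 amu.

The nucleus contains 82 protons and 194 − 82 = 112 neutrons.
Σm = 82·m(¹H) + 112·m_n = 82.6416500 + 112.9744 = 195.6160500 amu
The mass defect is 195.6160500 − 193.8686 = 1.7474500 amu.

1.75 amu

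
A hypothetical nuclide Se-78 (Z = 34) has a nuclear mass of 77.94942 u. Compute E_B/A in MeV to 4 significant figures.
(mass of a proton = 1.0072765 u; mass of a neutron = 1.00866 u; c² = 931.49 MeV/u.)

Total constituent mass: 34 × 1.0072765 + 44 × 1.00866 = 78.6284410 u
Mass defect Δm = 78.6284410 − 77.94942 = 0.6790210 u
Binding energy = Δm·c² = 0.6790210 × 931.49 MeV/u = 632.501 MeV
BE/A = 632.501 MeV / 78 = 8.109 MeV/nucleon

8.109 MeV/nucleon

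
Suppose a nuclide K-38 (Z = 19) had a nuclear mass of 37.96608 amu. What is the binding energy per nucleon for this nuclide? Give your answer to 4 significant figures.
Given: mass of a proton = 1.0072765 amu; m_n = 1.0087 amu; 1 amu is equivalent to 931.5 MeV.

Z = 19, so N = A − Z = 38 − 19 = 19.
Mass of separated nucleons = 19(1.0072765) + 19(1.0087) = 19.1382535 + 19.1653 = 38.3035535 amu
The mass defect is 38.3035535 − 37.96608 = 0.3374735 amu.
Binding energy = Δm·c² = 0.3374735 × 931.5 MeV/amu = 314.357 MeV
Per nucleon: 314.357 / 38 = 8.273 MeV

8.273 MeV/nucleon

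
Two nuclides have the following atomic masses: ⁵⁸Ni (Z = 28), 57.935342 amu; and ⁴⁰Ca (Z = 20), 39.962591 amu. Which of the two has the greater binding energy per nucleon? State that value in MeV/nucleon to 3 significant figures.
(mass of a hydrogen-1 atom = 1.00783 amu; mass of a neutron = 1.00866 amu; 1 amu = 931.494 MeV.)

⁵⁸Ni; 8.73 MeV/nucleon

⁵⁸Ni: Σm = 28(1.00783) + 30(1.00866) = 58.47904 amu; Δm = 0.543698 amu; E_B = 506.45 MeV; E_B/A = 8.732 MeV
⁴⁰Ca: Σm = 20(1.00783) + 20(1.00866) = 40.32980 amu; Δm = 0.367209 amu; E_B = 342.05 MeV; E_B/A = 8.551 MeV
⁵⁸Ni has the higher binding energy per nucleon, so it is the more tightly bound nucleus.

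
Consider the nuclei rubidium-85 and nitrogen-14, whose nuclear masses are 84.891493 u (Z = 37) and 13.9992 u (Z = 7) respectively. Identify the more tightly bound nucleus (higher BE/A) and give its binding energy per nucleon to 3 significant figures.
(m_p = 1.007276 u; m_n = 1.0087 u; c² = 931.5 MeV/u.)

rubidium-85; 8.72 MeV/nucleon

rubidium-85: Σm = 37(1.007276) + 48(1.0087) = 85.686812 u; Δm = 0.795319 u; E_B = 740.84 MeV; E_B/A = 8.716 MeV
nitrogen-14: Σm = 7(1.007276) + 7(1.0087) = 14.111832 u; Δm = 0.112632 u; E_B = 104.92 MeV; E_B/A = 7.494 MeV
rubidium-85 has the higher binding energy per nucleon, so it is the more tightly bound nucleus.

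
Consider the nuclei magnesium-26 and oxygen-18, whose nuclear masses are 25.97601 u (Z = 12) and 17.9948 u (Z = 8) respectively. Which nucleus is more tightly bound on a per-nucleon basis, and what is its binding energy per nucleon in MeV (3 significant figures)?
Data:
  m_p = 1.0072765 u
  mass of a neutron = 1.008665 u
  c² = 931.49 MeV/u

magnesium-26; 8.33 MeV/nucleon

magnesium-26: Σm = 12(1.0072765) + 14(1.008665) = 26.2086280 u; Δm = 0.2326180 u; E_B = 216.68 MeV; E_B/A = 8.334 MeV
oxygen-18: Σm = 8(1.0072765) + 10(1.008665) = 18.1448620 u; Δm = 0.1500620 u; E_B = 139.78 MeV; E_B/A = 7.766 MeV
magnesium-26 has the higher binding energy per nucleon, so it is the more tightly bound nucleus.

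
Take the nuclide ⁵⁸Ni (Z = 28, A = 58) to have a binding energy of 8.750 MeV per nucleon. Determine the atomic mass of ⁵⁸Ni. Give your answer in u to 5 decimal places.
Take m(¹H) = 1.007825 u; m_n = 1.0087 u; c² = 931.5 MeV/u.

Total binding energy = 58 × 8.750 = 507.500 MeV
Mass defect = 507.500 MeV / (931.5 MeV/u) = 0.5448202 u
Constituent mass = 28(1.007825) + 30(1.0087) = 58.480100 u
Atomic mass = 58.480100 − 0.5448202 = 57.9352798 u ≈ 57.93528 u (to 5 decimal places)

57.93528 u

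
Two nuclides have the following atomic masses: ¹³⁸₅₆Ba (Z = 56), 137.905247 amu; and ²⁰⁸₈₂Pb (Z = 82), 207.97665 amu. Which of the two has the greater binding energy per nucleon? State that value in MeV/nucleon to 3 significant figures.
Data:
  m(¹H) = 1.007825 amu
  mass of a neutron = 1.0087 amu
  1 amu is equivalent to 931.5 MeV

¹³⁸₅₆Ba; 8.41 MeV/nucleon

¹³⁸₅₆Ba: Σm = 56(1.007825) + 82(1.0087) = 139.151600 amu; Δm = 1.246353 amu; E_B = 1161.0 MeV; E_B/A = 8.413 MeV
²⁰⁸₈₂Pb: Σm = 82(1.007825) + 126(1.0087) = 209.737850 amu; Δm = 1.761200 amu; E_B = 1640.56 MeV; E_B/A = 7.887 MeV
¹³⁸₅₆Ba has the higher binding energy per nucleon, so it is the more tightly bound nucleus.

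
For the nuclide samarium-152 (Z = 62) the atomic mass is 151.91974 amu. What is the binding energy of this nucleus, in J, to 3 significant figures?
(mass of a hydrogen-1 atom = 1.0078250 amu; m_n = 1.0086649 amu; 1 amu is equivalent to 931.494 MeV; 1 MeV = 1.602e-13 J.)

Total constituent mass: 62 × 1.0078250 + 90 × 1.0086649 = 153.2649910 amu
The mass defect is 153.2649910 − 151.91974 = 1.3452510 amu.
Converting to energy: 1.3452510 amu × 931.494 MeV/amu = 1253.09 MeV
In joules: 1253.09 MeV × 1.602e-13 J/MeV = 2.0075e-10 J

2.01e-10 J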